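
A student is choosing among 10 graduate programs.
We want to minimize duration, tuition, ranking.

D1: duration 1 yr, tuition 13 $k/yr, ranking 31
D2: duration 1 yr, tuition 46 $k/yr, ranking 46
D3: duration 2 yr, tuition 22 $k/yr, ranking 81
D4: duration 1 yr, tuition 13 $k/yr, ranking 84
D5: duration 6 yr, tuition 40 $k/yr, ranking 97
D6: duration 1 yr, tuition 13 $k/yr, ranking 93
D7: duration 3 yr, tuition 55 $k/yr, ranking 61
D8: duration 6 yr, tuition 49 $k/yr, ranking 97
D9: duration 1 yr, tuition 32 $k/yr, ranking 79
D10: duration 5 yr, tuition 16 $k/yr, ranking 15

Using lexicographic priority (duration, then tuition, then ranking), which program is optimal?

D1

First minimize duration: best is 1, kept {D1, D2, D4, D6, D9}.
Then minimize tuition: best is 13, kept {D1, D4, D6}.
Then minimize ranking: best is 31, kept {D1}.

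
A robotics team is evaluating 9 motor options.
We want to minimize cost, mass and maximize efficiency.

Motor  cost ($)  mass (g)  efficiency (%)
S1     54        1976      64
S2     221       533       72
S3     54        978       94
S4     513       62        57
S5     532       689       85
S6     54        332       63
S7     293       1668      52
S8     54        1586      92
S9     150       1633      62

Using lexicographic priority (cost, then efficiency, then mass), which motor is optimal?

S3

First minimize cost: best is 54, kept {S1, S3, S6, S8}.
Then maximize efficiency: best is 94, kept {S3}.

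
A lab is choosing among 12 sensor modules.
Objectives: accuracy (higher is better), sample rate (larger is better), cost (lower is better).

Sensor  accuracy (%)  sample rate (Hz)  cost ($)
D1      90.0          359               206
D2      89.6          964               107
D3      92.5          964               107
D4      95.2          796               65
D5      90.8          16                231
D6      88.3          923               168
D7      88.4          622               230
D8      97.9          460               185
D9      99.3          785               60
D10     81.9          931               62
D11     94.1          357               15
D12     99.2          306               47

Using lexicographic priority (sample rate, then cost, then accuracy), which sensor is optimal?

First maximize sample rate: best is 964, kept {D2, D3}.
Then minimize cost: best is 107, kept {D2, D3}.
Then maximize accuracy: best is 92.5, kept {D3}.

D3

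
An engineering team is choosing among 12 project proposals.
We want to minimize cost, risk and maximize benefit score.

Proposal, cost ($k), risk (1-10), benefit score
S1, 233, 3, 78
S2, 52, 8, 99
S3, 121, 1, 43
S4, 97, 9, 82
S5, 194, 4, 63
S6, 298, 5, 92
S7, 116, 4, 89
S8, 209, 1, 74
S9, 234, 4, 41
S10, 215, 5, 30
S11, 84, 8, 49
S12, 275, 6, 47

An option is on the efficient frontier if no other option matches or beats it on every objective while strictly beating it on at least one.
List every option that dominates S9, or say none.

S1, S3, S5, S7, S8

S1: cost 233≤234, risk 3≤4, benefit score 78≥41 — dominates S9.
S3: cost 121≤234, risk 1≤4, benefit score 43≥41 — dominates S9.
S5: cost 194≤234, risk 4≤4, benefit score 63≥41 — dominates S9.
S7: cost 116≤234, risk 4≤4, benefit score 89≥41 — dominates S9.
S8: cost 209≤234, risk 1≤4, benefit score 74≥41 — dominates S9.
Others (S2, S4, S6, S10, S11, S12) are each worse than S9 on at least one objective.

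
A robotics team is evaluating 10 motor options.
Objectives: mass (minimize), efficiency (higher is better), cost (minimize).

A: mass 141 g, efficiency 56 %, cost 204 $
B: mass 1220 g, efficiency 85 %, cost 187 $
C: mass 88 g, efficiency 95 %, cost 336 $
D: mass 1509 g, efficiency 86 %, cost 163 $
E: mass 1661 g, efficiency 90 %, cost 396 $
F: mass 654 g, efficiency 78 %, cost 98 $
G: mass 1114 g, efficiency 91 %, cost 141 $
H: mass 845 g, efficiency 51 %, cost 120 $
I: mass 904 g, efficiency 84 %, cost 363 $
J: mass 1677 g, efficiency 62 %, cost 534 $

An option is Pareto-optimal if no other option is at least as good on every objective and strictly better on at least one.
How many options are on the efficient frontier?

A: not dominated.
B: dominated by G (mass 1114≤1220, efficiency 91≥85, cost 141≤187).
C: not dominated (best mass).
D: dominated by G (mass 1114≤1509, efficiency 91≥86, cost 141≤163).
E: dominated by C (mass 88≤1661, efficiency 95≥90, cost 336≤396).
F: not dominated (best cost).
G: not dominated.
H: dominated by F (mass 654≤845, efficiency 78≥51, cost 98≤120).
I: dominated by C (mass 88≤904, efficiency 95≥84, cost 336≤363).
J: dominated by B (mass 1220≤1677, efficiency 85≥62, cost 187≤534).
Pareto-optimal: A, C, F, G → 4.

4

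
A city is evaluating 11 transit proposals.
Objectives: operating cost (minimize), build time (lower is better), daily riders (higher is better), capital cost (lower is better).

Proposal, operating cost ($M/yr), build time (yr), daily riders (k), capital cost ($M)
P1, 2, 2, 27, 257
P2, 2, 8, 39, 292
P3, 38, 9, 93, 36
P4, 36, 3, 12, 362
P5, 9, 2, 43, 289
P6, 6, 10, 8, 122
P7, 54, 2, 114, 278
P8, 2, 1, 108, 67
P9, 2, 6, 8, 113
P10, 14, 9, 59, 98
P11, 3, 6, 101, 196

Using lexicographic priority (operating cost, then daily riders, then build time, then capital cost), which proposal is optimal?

First minimize operating cost: best is 2, kept {P1, P2, P8, P9}.
Then maximize daily riders: best is 108, kept {P8}.

P8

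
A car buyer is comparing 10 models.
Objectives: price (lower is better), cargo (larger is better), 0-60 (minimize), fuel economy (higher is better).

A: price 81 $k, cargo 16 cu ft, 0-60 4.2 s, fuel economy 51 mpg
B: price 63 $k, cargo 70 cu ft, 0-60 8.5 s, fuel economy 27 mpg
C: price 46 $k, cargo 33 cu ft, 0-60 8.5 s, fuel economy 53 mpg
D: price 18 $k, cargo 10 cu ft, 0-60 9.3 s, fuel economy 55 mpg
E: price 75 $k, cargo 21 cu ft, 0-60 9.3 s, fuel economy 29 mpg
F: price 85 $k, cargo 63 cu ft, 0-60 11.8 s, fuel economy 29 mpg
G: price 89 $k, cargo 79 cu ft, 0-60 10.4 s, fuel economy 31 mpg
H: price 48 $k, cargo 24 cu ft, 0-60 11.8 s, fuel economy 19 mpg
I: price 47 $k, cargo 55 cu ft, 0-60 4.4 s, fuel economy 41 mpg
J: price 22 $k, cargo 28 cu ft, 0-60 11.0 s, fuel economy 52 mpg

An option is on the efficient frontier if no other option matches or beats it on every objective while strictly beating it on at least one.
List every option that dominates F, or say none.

A: worse on cargo (16 vs 63).
B: worse on fuel economy (27 vs 29).
C: worse on cargo (33 vs 63).
D: worse on cargo (10 vs 63).
E: worse on cargo (21 vs 63).
G: worse on price (89 vs 85).
H: worse on cargo (24 vs 63).
I: worse on cargo (55 vs 63).
J: worse on cargo (28 vs 63).
No option dominates F.

none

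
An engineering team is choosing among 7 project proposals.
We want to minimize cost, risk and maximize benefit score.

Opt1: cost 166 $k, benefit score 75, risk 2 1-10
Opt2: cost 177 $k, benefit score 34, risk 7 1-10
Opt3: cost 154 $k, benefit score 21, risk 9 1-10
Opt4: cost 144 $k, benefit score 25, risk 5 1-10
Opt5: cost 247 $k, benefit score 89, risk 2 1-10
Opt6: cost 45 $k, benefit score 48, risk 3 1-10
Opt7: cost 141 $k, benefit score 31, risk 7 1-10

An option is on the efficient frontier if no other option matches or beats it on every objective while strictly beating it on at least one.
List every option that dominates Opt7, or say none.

Opt6

Opt6: cost 45≤141, benefit score 48≥31, risk 3≤7 — dominates Opt7.
Others (Opt1, Opt2, Opt3, Opt4, Opt5) are each worse than Opt7 on at least one objective.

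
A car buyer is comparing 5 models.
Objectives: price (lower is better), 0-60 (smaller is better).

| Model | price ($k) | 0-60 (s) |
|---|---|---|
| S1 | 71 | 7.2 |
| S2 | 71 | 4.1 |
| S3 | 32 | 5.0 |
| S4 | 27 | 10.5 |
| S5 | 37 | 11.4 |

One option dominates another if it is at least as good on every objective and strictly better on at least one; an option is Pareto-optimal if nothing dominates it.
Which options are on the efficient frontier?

S2, S3, S4

S1: dominated by S2 (price 71≤71, 0-60 4.1≤7.2).
S2: not dominated (best 0-60).
S3: not dominated.
S4: not dominated (best price).
S5: dominated by S3 (price 32≤37, 0-60 5.0≤11.4).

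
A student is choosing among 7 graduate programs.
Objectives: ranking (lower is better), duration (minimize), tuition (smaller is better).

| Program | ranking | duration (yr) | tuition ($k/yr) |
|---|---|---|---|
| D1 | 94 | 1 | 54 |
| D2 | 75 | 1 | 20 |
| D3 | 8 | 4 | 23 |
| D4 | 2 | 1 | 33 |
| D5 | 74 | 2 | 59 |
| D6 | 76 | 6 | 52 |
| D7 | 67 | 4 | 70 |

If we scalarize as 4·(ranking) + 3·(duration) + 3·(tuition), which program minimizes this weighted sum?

D1: 4·94 + 3·1 + 3·54 = 541
D2: 4·75 + 3·1 + 3·20 = 363
D3: 4·8 + 3·4 + 3·23 = 113
D4: 4·2 + 3·1 + 3·33 = 110
D5: 4·74 + 3·2 + 3·59 = 479
D6: 4·76 + 3·6 + 3·52 = 478
D7: 4·67 + 3·4 + 3·70 = 490
Lowest: D4 at 110.

D4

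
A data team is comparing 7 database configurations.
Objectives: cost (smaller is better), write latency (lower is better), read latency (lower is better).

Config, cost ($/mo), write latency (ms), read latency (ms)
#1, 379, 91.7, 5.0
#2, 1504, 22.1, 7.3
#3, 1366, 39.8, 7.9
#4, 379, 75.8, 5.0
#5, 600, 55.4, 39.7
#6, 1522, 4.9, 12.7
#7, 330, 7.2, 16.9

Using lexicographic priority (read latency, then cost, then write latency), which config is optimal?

First minimize read latency: best is 5.0, kept {#1, #4}.
Then minimize cost: best is 379, kept {#1, #4}.
Then minimize write latency: best is 75.8, kept {#4}.

#4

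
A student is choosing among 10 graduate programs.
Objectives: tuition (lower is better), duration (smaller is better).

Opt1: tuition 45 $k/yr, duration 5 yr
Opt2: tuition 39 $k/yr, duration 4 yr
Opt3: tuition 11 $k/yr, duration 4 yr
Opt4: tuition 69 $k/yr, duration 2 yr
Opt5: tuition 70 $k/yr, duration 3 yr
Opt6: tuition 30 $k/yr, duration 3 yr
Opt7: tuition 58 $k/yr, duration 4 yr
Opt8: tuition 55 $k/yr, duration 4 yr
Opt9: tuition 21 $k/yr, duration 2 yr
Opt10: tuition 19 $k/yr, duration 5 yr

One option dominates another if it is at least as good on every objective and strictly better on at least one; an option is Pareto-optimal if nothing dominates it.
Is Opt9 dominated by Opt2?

Opt2 vs Opt9: Opt2 is worse on tuition (39 vs 21), so it does not dominate Opt9.

No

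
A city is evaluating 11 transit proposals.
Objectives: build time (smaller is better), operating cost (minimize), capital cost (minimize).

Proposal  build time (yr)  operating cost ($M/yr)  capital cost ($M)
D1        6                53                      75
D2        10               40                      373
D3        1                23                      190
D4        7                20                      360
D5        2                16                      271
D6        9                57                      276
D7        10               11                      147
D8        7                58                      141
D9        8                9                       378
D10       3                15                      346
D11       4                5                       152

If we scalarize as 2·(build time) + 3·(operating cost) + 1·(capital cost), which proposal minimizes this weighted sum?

D11

D1: 2·6 + 3·53 + 1·75 = 246
D2: 2·10 + 3·40 + 1·373 = 513
D3: 2·1 + 3·23 + 1·190 = 261
D4: 2·7 + 3·20 + 1·360 = 434
D5: 2·2 + 3·16 + 1·271 = 323
D6: 2·9 + 3·57 + 1·276 = 465
D7: 2·10 + 3·11 + 1·147 = 200
D8: 2·7 + 3·58 + 1·141 = 329
D9: 2·8 + 3·9 + 1·378 = 421
D10: 2·3 + 3·15 + 1·346 = 397
D11: 2·4 + 3·5 + 1·152 = 175
Lowest: D11 at 175.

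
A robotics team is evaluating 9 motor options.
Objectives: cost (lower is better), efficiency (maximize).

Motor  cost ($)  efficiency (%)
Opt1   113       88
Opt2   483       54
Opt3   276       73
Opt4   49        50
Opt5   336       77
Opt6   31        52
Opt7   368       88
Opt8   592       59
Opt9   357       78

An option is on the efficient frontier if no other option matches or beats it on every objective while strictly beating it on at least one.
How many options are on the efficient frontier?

2

Opt1: not dominated.
Opt2: dominated by Opt1 (cost 113≤483, efficiency 88≥54).
Opt3: dominated by Opt1 (cost 113≤276, efficiency 88≥73).
Opt4: dominated by Opt6 (cost 31≤49, efficiency 52≥50).
Opt5: dominated by Opt1 (cost 113≤336, efficiency 88≥77).
Opt6: not dominated (best cost).
Opt7: dominated by Opt1 (cost 113≤368, efficiency 88≥88).
Opt8: dominated by Opt1 (cost 113≤592, efficiency 88≥59).
Opt9: dominated by Opt1 (cost 113≤357, efficiency 88≥78).
Pareto-optimal: Opt1, Opt6 → 2.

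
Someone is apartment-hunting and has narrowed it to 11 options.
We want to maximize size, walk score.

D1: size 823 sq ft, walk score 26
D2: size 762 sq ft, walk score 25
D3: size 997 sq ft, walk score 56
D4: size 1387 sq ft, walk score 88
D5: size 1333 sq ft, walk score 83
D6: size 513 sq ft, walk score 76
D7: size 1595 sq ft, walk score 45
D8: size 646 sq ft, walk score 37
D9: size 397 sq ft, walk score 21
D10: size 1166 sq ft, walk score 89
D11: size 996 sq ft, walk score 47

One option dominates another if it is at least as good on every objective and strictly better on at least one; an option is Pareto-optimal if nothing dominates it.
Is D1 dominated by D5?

Yes

D5 vs D1: size 1333≥823, walk score 83≥26 — D5 is at least as good on every objective with at least one strict improvement.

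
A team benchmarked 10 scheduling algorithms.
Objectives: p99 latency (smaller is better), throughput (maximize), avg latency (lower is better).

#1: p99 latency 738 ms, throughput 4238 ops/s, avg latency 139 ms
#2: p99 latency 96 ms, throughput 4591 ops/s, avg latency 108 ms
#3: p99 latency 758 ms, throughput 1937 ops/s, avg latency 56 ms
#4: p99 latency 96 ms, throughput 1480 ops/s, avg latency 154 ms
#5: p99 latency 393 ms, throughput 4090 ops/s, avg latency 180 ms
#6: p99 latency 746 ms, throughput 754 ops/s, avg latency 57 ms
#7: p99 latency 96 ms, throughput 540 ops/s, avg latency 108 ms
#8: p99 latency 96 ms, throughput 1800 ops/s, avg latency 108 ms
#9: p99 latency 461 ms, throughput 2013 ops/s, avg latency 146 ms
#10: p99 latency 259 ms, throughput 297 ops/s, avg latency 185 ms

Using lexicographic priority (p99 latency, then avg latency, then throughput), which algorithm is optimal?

First minimize p99 latency: best is 96, kept {#2, #4, #7, #8}.
Then minimize avg latency: best is 108, kept {#2, #7, #8}.
Then maximize throughput: best is 4591, kept {#2}.

#2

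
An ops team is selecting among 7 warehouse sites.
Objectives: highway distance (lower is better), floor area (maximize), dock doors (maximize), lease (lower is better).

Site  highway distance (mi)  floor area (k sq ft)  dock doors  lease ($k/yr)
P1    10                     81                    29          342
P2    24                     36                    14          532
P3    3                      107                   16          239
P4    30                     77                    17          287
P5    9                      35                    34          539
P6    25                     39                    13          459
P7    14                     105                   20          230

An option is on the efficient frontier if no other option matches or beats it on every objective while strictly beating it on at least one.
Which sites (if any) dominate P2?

P1, P3, P7

P1: highway distance 10≤24, floor area 81≥36, dock doors 29≥14, lease 342≤532 — dominates P2.
P3: highway distance 3≤24, floor area 107≥36, dock doors 16≥14, lease 239≤532 — dominates P2.
P7: highway distance 14≤24, floor area 105≥36, dock doors 20≥14, lease 230≤532 — dominates P2.
Others (P4, P5, P6) are each worse than P2 on at least one objective.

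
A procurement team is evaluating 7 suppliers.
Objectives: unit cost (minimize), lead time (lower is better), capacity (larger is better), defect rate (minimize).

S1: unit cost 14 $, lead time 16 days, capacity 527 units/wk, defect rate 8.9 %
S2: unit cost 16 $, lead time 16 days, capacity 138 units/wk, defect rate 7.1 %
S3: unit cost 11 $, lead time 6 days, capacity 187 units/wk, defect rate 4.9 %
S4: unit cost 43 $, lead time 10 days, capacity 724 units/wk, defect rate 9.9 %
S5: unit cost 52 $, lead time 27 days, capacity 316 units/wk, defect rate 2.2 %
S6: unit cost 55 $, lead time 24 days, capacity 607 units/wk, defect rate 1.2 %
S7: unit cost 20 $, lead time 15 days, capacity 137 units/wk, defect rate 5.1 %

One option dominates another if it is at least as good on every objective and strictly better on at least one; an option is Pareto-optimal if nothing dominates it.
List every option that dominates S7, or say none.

S3: unit cost 11≤20, lead time 6≤15, capacity 187≥137, defect rate 4.9≤5.1 — dominates S7.
Others (S1, S2, S4, S5, S6) are each worse than S7 on at least one objective.

S3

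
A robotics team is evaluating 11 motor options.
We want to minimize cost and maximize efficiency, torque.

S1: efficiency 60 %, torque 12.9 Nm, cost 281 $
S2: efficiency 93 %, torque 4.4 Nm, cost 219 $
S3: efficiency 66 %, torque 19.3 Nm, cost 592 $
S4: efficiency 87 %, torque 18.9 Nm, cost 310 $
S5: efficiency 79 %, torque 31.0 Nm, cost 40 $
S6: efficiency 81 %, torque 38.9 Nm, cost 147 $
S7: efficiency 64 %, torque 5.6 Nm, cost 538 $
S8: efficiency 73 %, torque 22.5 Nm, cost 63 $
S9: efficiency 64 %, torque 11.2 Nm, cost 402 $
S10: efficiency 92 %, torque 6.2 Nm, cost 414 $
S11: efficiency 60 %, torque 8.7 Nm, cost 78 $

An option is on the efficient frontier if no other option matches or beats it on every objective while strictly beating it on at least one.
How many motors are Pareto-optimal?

5

S1: dominated by S5 (efficiency 79≥60, torque 31.0≥12.9, cost 40≤281).
S2: not dominated (best efficiency).
S3: dominated by S5 (efficiency 79≥66, torque 31.0≥19.3, cost 40≤592).
S4: not dominated.
S5: not dominated (best cost).
S6: not dominated (best torque).
S7: dominated by S4 (efficiency 87≥64, torque 18.9≥5.6, cost 310≤538).
S8: dominated by S5 (efficiency 79≥73, torque 31.0≥22.5, cost 40≤63).
S9: dominated by S4 (efficiency 87≥64, torque 18.9≥11.2, cost 310≤402).
S10: not dominated.
S11: dominated by S5 (efficiency 79≥60, torque 31.0≥8.7, cost 40≤78).
Pareto-optimal: S2, S4, S5, S6, S10 → 5.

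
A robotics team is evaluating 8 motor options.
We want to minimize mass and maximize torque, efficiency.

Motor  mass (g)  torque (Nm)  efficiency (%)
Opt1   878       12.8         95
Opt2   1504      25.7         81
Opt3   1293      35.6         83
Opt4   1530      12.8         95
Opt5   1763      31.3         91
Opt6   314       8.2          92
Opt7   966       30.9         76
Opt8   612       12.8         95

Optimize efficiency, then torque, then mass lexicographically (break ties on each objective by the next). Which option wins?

Opt8

First maximize efficiency: best is 95, kept {Opt1, Opt4, Opt8}.
Then maximize torque: best is 12.8, kept {Opt1, Opt4, Opt8}.
Then minimize mass: best is 612, kept {Opt8}.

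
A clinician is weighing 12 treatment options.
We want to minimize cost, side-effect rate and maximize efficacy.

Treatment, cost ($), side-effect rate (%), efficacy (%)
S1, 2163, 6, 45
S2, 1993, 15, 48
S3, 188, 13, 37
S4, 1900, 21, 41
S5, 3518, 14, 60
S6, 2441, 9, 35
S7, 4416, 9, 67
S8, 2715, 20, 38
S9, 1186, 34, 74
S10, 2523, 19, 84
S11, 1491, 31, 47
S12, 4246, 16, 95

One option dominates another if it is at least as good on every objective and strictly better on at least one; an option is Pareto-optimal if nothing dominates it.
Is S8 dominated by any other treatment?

Yes

S1 vs S8: cost 2163≤2715, side-effect rate 6≤20, efficacy 45≥38 — S1 is at least as good on every objective and strictly better on at least one, so S1 dominates S8.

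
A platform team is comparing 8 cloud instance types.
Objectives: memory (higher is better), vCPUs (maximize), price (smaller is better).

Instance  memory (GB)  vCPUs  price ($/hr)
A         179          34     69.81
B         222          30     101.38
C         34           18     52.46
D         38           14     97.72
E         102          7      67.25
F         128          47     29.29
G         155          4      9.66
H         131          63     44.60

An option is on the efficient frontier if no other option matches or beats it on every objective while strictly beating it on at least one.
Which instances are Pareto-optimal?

A, B, F, G, H

A: not dominated.
B: not dominated (best memory).
C: dominated by F (memory 128≥34, vCPUs 47≥18, price 29.29≤52.46).
D: dominated by A (memory 179≥38, vCPUs 34≥14, price 69.81≤97.72).
E: dominated by F (memory 128≥102, vCPUs 47≥7, price 29.29≤67.25).
F: not dominated.
G: not dominated (best price).
H: not dominated (best vCPUs).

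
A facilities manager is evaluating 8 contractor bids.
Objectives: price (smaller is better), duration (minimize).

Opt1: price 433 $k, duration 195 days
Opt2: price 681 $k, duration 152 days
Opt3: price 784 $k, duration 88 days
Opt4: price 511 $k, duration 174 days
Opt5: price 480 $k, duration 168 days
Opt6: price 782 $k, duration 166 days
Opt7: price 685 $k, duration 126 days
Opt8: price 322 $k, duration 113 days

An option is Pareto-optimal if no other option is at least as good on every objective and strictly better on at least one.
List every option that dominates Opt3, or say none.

Opt1: worse on duration (195 vs 88).
Opt2: worse on duration (152 vs 88).
Opt4: worse on duration (174 vs 88).
Opt5: worse on duration (168 vs 88).
Opt6: worse on duration (166 vs 88).
Opt7: worse on duration (126 vs 88).
Opt8: worse on duration (113 vs 88).
No option dominates Opt3.

none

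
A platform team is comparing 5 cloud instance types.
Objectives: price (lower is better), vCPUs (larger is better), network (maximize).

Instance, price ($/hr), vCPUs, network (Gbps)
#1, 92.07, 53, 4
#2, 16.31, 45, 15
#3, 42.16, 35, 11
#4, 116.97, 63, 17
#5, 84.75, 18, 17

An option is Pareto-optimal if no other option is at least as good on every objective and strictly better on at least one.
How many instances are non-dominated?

4

#1: not dominated.
#2: not dominated (best price).
#3: dominated by #2 (price 16.31≤42.16, vCPUs 45≥35, network 15≥11).
#4: not dominated (best vCPUs).
#5: not dominated.
Pareto-optimal: #1, #2, #4, #5 → 4.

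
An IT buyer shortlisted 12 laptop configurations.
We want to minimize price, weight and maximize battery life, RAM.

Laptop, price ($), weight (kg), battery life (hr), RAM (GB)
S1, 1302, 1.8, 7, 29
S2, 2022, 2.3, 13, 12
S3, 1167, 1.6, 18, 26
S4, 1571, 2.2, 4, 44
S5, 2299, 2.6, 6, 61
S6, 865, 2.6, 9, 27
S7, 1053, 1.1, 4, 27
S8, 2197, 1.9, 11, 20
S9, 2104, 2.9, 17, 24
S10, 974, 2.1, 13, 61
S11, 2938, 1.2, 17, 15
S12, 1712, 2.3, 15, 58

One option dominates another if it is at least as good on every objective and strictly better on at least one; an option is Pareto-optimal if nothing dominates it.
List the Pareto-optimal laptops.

S1, S3, S6, S7, S10, S11, S12

S1: not dominated.
S2: dominated by S3 (price 1167≤2022, weight 1.6≤2.3, battery life 18≥13, RAM 26≥12).
S3: not dominated (best battery life).
S4: dominated by S10 (price 974≤1571, weight 2.1≤2.2, battery life 13≥4, RAM 61≥44).
S5: dominated by S10 (price 974≤2299, weight 2.1≤2.6, battery life 13≥6, RAM 61≥61).
S6: not dominated (best price).
S7: not dominated (best weight).
S8: dominated by S3 (price 1167≤2197, weight 1.6≤1.9, battery life 18≥11, RAM 26≥20).
S9: dominated by S3 (price 1167≤2104, weight 1.6≤2.9, battery life 18≥17, RAM 26≥24).
S10: not dominated.
S11: not dominated.
S12: not dominated.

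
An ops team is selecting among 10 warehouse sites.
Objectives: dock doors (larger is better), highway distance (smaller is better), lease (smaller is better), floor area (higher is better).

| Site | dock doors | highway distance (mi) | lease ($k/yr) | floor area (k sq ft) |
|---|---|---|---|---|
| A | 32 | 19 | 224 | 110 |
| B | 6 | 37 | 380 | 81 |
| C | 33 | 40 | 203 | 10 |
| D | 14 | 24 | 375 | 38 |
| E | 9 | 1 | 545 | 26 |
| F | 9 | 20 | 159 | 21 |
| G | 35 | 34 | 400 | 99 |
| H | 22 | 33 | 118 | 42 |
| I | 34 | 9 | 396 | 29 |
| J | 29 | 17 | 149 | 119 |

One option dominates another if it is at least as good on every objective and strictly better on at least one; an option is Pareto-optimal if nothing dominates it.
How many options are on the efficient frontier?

A: not dominated.
B: dominated by A (dock doors 32≥6, highway distance 19≤37, lease 224≤380, floor area 110≥81).
C: not dominated.
D: dominated by A (dock doors 32≥14, highway distance 19≤24, lease 224≤375, floor area 110≥38).
E: not dominated (best highway distance).
F: dominated by J (dock doors 29≥9, highway distance 17≤20, lease 149≤159, floor area 119≥21).
G: not dominated (best dock doors).
H: not dominated (best lease).
I: not dominated.
J: not dominated (best floor area).
Pareto-optimal: A, C, E, G, H, I, J → 7.

7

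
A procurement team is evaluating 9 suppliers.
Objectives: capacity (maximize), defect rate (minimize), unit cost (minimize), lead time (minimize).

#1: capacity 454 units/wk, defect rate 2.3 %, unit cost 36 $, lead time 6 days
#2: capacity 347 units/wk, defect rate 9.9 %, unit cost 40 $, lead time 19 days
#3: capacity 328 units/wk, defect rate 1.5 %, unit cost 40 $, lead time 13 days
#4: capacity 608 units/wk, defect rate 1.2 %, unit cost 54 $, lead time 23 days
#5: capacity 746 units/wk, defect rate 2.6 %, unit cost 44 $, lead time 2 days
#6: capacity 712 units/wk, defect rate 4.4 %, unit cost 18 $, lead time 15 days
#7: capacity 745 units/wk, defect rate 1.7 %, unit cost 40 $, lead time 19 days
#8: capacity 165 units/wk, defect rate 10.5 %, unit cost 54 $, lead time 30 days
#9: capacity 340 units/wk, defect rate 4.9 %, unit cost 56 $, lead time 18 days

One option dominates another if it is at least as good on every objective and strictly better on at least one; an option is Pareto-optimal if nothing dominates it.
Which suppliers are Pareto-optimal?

#1: not dominated.
#2: dominated by #1 (capacity 454≥347, defect rate 2.3≤9.9, unit cost 36≤40, lead time 6≤19).
#3: not dominated.
#4: not dominated (best defect rate).
#5: not dominated (best capacity).
#6: not dominated (best unit cost).
#7: not dominated.
#8: dominated by #1 (capacity 454≥165, defect rate 2.3≤10.5, unit cost 36≤54, lead time 6≤30).
#9: dominated by #1 (capacity 454≥340, defect rate 2.3≤4.9, unit cost 36≤56, lead time 6≤18).

#1, #3, #4, #5, #6, #7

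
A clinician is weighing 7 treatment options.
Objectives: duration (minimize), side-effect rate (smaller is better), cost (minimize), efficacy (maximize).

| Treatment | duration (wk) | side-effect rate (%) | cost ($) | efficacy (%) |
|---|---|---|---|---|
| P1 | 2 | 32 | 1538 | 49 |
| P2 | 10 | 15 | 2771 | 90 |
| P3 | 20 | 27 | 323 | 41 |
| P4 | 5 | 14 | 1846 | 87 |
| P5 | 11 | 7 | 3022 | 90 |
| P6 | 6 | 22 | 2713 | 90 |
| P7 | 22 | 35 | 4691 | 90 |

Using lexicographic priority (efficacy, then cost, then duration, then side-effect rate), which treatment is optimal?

P6

First maximize efficacy: best is 90, kept {P2, P5, P6, P7}.
Then minimize cost: best is 2713, kept {P6}.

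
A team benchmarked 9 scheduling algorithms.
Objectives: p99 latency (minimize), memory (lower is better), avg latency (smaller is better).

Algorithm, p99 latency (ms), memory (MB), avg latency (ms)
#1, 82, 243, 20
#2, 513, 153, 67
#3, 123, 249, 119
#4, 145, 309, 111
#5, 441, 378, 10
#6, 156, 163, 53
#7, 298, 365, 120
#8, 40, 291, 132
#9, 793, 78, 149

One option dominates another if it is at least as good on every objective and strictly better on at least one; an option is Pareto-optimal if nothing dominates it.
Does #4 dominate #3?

No

#4 vs #3: #4 is worse on p99 latency (145 vs 123), so it does not dominate #3.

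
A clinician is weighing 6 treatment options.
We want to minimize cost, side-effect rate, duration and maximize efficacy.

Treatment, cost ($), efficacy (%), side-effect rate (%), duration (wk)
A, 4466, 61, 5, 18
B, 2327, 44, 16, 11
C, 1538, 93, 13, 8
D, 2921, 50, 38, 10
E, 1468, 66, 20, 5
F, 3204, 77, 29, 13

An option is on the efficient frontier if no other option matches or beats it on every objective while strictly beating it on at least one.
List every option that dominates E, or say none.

A: worse on cost (4466 vs 1468).
B: worse on cost (2327 vs 1468).
C: worse on cost (1538 vs 1468).
D: worse on cost (2921 vs 1468).
F: worse on cost (3204 vs 1468).
No option dominates E.

none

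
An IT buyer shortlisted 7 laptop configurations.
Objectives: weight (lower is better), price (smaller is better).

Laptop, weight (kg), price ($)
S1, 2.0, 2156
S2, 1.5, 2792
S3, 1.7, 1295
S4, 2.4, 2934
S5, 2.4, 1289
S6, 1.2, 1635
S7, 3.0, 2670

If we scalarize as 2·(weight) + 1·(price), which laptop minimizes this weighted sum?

S5

S1: 2·2.0 + 1·2156 = 2160.0
S2: 2·1.5 + 1·2792 = 2795.0
S3: 2·1.7 + 1·1295 = 1298.4
S4: 2·2.4 + 1·2934 = 2938.8
S5: 2·2.4 + 1·1289 = 1293.8
S6: 2·1.2 + 1·1635 = 1637.4
S7: 2·3.0 + 1·2670 = 2676.0
Lowest: S5 at 1293.8.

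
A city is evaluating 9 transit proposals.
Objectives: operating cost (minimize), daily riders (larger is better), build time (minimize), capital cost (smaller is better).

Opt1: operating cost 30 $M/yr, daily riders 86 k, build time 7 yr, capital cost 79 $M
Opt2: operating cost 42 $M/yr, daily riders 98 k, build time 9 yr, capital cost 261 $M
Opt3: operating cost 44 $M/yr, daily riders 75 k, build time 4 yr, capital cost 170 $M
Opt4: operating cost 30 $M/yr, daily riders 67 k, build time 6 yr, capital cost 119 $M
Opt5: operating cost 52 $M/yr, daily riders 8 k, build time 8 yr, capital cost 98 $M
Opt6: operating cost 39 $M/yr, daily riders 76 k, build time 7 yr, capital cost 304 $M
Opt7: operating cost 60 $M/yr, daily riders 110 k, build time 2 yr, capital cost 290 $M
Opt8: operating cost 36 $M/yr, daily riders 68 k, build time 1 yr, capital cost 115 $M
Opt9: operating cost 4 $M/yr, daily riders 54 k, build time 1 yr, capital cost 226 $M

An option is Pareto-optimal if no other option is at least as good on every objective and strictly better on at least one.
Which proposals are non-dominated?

Opt1: not dominated (best capital cost).
Opt2: not dominated.
Opt3: not dominated.
Opt4: not dominated.
Opt5: dominated by Opt1 (operating cost 30≤52, daily riders 86≥8, build time 7≤8, capital cost 79≤98).
Opt6: dominated by Opt1 (operating cost 30≤39, daily riders 86≥76, build time 7≤7, capital cost 79≤304).
Opt7: not dominated (best daily riders).
Opt8: not dominated.
Opt9: not dominated (best operating cost).

Opt1, Opt2, Opt3, Opt4, Opt7, Opt8, Opt9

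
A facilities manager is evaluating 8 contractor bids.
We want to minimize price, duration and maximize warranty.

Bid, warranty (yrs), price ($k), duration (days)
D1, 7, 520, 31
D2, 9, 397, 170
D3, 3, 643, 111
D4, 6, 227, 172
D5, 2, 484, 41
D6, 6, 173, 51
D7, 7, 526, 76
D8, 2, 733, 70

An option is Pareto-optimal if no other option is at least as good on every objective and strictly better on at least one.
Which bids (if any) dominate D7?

D1

D1: warranty 7≥7, price 520≤526, duration 31≤76 — dominates D7.
Others (D2, D3, D4, D5, D6, D8) are each worse than D7 on at least one objective.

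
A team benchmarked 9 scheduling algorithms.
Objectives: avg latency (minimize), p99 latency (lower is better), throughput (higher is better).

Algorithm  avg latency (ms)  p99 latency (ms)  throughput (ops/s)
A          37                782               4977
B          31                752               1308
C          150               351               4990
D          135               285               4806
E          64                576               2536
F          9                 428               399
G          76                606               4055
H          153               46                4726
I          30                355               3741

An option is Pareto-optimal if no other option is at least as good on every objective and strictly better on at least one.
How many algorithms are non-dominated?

A: not dominated.
B: dominated by I (avg latency 30≤31, p99 latency 355≤752, throughput 3741≥1308).
C: not dominated (best throughput).
D: not dominated.
E: dominated by I (avg latency 30≤64, p99 latency 355≤576, throughput 3741≥2536).
F: not dominated (best avg latency).
G: not dominated.
H: not dominated (best p99 latency).
I: not dominated.
Pareto-optimal: A, C, D, F, G, H, I → 7.

7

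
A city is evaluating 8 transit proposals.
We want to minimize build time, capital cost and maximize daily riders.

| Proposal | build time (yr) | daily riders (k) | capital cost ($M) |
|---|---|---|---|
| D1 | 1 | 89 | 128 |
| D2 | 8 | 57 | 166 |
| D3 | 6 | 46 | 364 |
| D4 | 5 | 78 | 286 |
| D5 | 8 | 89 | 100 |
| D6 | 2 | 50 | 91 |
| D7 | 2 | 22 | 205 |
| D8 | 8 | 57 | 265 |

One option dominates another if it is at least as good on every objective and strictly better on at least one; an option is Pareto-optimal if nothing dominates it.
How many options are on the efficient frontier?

D1: not dominated (best build time).
D2: dominated by D1 (build time 1≤8, daily riders 89≥57, capital cost 128≤166).
D3: dominated by D1 (build time 1≤6, daily riders 89≥46, capital cost 128≤364).
D4: dominated by D1 (build time 1≤5, daily riders 89≥78, capital cost 128≤286).
D5: not dominated.
D6: not dominated (best capital cost).
D7: dominated by D1 (build time 1≤2, daily riders 89≥22, capital cost 128≤205).
D8: dominated by D1 (build time 1≤8, daily riders 89≥57, capital cost 128≤265).
Pareto-optimal: D1, D5, D6 → 3.

3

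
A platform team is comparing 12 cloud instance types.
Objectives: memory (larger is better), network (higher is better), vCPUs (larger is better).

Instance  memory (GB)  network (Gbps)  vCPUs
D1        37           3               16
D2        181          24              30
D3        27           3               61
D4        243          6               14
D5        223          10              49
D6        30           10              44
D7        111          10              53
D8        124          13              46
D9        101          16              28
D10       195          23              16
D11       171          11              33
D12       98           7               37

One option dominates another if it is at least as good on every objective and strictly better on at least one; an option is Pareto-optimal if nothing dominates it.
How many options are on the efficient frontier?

8

D1: dominated by D2 (memory 181≥37, network 24≥3, vCPUs 30≥16).
D2: not dominated (best network).
D3: not dominated (best vCPUs).
D4: not dominated (best memory).
D5: not dominated.
D6: dominated by D5 (memory 223≥30, network 10≥10, vCPUs 49≥44).
D7: not dominated.
D8: not dominated.
D9: dominated by D2 (memory 181≥101, network 24≥16, vCPUs 30≥28).
D10: not dominated.
D11: not dominated.
D12: dominated by D5 (memory 223≥98, network 10≥7, vCPUs 49≥37).
Pareto-optimal: D2, D3, D4, D5, D7, D8, D10, D11 → 8.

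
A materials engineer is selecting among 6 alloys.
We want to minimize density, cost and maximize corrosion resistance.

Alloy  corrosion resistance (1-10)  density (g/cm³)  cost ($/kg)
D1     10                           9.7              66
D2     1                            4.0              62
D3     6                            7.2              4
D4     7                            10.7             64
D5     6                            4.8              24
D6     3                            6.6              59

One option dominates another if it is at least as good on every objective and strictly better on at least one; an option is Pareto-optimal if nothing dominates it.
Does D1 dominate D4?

D1 vs D4: D1 is worse on cost (66 vs 64), so it does not dominate D4.

No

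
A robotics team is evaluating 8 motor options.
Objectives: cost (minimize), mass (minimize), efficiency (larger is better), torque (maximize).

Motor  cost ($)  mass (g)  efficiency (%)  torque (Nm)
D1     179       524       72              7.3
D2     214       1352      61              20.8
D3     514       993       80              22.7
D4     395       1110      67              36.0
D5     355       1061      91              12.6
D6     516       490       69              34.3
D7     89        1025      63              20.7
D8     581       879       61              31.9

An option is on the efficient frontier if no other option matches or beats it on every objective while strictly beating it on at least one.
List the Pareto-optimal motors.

D1, D2, D3, D4, D5, D6, D7

D1: not dominated.
D2: not dominated.
D3: not dominated.
D4: not dominated (best torque).
D5: not dominated (best efficiency).
D6: not dominated (best mass).
D7: not dominated (best cost).
D8: dominated by D6 (cost 516≤581, mass 490≤879, efficiency 69≥61, torque 34.3≥31.9).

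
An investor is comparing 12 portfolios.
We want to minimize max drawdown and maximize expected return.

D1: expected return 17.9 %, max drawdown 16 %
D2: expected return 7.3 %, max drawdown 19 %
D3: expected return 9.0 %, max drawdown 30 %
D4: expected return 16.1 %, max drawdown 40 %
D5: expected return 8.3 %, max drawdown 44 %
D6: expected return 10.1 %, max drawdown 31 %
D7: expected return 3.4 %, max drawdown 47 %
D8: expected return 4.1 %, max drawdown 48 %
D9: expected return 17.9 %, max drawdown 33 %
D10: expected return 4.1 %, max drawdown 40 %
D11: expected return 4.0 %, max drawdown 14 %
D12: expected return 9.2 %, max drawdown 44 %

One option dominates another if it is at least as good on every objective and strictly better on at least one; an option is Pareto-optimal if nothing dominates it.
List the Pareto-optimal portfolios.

D1, D11

D1: not dominated.
D2: dominated by D1 (expected return 17.9≥7.3, max drawdown 16≤19).
D3: dominated by D1 (expected return 17.9≥9.0, max drawdown 16≤30).
D4: dominated by D1 (expected return 17.9≥16.1, max drawdown 16≤40).
D5: dominated by D1 (expected return 17.9≥8.3, max drawdown 16≤44).
D6: dominated by D1 (expected return 17.9≥10.1, max drawdown 16≤31).
D7: dominated by D1 (expected return 17.9≥3.4, max drawdown 16≤47).
D8: dominated by D1 (expected return 17.9≥4.1, max drawdown 16≤48).
D9: dominated by D1 (expected return 17.9≥17.9, max drawdown 16≤33).
D10: dominated by D1 (expected return 17.9≥4.1, max drawdown 16≤40).
D11: not dominated (best max drawdown).
D12: dominated by D1 (expected return 17.9≥9.2, max drawdown 16≤44).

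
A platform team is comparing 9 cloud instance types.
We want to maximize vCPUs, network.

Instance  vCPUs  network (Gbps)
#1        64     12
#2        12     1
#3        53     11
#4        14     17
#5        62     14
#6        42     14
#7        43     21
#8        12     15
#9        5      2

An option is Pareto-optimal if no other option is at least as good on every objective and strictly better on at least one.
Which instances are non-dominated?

#1: not dominated (best vCPUs).
#2: dominated by #1 (vCPUs 64≥12, network 12≥1).
#3: dominated by #1 (vCPUs 64≥53, network 12≥11).
#4: dominated by #7 (vCPUs 43≥14, network 21≥17).
#5: not dominated.
#6: dominated by #5 (vCPUs 62≥42, network 14≥14).
#7: not dominated (best network).
#8: dominated by #4 (vCPUs 14≥12, network 17≥15).
#9: dominated by #1 (vCPUs 64≥5, network 12≥2).

#1, #5, #7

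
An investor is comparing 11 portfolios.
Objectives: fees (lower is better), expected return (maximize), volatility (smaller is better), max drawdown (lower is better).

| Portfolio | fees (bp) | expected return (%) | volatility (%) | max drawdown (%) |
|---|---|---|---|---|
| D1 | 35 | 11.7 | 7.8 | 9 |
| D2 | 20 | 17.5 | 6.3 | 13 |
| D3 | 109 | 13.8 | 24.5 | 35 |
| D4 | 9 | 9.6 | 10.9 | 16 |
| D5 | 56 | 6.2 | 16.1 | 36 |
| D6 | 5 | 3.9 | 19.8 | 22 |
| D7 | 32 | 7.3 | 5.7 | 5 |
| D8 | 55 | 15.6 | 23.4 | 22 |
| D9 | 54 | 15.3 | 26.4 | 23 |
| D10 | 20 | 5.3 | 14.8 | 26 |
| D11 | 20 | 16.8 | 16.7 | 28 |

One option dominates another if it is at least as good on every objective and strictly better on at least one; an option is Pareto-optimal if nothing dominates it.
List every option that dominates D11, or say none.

D2

D2: fees 20≤20, expected return 17.5≥16.8, volatility 6.3≤16.7, max drawdown 13≤28 — dominates D11.
Others (D1, D3, D4, D5, D6, D7, D8, D9, D10) are each worse than D11 on at least one objective.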